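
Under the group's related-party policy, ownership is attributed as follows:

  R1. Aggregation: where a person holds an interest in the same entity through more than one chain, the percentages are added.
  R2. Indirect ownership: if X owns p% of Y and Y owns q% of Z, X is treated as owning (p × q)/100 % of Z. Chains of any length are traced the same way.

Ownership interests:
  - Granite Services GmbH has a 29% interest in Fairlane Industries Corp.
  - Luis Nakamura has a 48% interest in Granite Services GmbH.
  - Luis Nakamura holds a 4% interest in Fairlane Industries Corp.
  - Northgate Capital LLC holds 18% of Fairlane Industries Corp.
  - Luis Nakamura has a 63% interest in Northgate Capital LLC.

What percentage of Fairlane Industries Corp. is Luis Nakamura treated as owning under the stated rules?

29.26%

Chain via Northgate Capital LLC (R2): 63% × 18% = 11.34% of Fairlane Industries Corp.
Chain via Granite Services GmbH (R2): 48% × 29% = 13.92% of Fairlane Industries Corp.
Direct interest in Fairlane Industries Corp: 4%.
Aggregating (R1): 11.34% + 13.92% + 4% = 29.26%.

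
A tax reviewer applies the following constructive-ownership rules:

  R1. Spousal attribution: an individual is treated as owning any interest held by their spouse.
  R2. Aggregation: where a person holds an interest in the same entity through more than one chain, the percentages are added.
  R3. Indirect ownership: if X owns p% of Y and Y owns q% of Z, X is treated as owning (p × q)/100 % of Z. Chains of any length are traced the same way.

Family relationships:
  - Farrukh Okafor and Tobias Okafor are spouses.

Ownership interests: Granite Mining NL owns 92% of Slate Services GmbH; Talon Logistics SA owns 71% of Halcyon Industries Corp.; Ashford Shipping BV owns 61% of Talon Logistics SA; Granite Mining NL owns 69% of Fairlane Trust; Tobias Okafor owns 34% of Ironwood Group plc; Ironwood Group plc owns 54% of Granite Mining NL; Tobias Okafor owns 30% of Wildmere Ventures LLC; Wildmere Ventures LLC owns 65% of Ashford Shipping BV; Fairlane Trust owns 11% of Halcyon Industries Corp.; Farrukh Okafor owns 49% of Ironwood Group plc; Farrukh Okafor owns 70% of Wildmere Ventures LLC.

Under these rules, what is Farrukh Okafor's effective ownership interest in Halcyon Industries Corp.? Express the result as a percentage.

31.553338%

By spousal attribution (R1), Farrukh Okafor is treated as also owning Tobias Okafor's interest in Wildmere Ventures LLC, giving 70% + 30% = 100%.
By spousal attribution (R1), Farrukh Okafor is treated as also owning Tobias Okafor's interest in Ironwood Group plc, giving 49% + 34% = 83%.
Chain via Wildmere Ventures LLC → Ashford Shipping BV → Talon Logistics SA (R3): 100% × 65% × 61% × 71% = 28.1515% of Halcyon Industries Corp.
Chain via Ironwood Group plc → Granite Mining NL → Fairlane Trust (R3): 83% × 54% × 69% × 11% = 3.401838% of Halcyon Industries Corp.
Aggregating (R2): 28.1515% + 3.401838% = 31.553338%.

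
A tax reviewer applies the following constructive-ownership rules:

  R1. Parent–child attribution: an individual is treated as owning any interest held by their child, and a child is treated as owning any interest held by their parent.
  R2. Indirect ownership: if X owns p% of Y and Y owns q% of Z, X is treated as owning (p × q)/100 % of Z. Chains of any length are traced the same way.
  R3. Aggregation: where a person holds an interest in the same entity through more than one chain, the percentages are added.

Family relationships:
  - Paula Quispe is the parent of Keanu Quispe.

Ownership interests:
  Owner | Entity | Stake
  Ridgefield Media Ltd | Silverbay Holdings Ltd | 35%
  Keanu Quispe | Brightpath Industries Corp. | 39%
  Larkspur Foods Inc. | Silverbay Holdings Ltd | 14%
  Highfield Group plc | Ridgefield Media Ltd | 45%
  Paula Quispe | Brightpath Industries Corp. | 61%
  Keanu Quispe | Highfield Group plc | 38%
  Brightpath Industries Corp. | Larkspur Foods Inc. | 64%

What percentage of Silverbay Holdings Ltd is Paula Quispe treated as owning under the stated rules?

By parent–child attribution (R1), Paula Quispe is treated as also owning Keanu Quispe's interest in Brightpath Industries Corp, giving 61% + 39% = 100%.
By parent–child attribution (R1), Paula Quispe is treated as owning Keanu Quispe's 38% interest in Highfield Group plc.
Chain via Brightpath Industries Corp. → Larkspur Foods Inc. (R2): 100% × 64% × 14% = 8.96% of Silverbay Holdings Ltd.
Chain via Highfield Group plc → Ridgefield Media Ltd (R2): 38% × 45% × 35% = 5.985% of Silverbay Holdings Ltd.
Aggregating (R3): 8.96% + 5.985% = 14.945%.

14.945%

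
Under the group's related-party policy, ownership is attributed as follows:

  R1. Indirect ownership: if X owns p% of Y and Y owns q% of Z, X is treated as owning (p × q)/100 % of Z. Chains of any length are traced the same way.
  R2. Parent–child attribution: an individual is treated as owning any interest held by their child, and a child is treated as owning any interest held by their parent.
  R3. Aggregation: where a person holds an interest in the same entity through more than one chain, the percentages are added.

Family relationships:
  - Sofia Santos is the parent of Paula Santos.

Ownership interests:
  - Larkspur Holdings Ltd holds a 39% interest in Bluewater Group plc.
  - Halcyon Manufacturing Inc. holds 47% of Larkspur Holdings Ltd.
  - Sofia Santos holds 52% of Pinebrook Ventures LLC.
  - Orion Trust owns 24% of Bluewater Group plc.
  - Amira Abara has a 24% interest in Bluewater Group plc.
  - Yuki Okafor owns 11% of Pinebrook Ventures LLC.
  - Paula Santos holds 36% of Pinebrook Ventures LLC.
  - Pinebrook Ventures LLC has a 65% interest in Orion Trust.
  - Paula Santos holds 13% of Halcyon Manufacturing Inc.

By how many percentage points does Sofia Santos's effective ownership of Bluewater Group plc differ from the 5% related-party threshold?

By parent–child attribution (R2), Sofia Santos is treated as also owning Paula Santos's interest in Pinebrook Ventures LLC, giving 52% + 36% = 88%.
By parent–child attribution (R2), Sofia Santos is treated as owning Paula Santos's 13% interest in Halcyon Manufacturing Inc.
Chain via Pinebrook Ventures LLC → Orion Trust (R1): 88% × 65% × 24% = 13.728% of Bluewater Group plc.
Chain via Halcyon Manufacturing Inc. → Larkspur Holdings Ltd (R1): 13% × 47% × 39% = 2.3829% of Bluewater Group plc.
Aggregating (R3): 13.728% + 2.3829% = 16.1109%.
16.1109% exceeds the 5% threshold by 11.1109 percentage points.

11.1109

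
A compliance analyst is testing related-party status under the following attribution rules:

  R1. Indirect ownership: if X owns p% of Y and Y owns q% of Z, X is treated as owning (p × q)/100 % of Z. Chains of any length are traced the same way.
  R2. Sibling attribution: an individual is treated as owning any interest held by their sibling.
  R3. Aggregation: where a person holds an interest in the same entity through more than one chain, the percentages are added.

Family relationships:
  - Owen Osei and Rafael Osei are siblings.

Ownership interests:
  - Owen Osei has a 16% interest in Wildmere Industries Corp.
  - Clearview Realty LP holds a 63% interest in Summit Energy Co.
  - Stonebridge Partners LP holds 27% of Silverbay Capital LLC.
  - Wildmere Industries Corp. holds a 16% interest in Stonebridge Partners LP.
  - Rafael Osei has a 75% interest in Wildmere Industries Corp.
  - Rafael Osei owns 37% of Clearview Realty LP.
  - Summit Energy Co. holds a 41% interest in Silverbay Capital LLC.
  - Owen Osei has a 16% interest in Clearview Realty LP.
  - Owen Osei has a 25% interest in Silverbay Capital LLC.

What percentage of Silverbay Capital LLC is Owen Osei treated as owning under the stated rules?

42.6211%

By sibling attribution (R2), Owen Osei is treated as also owning Rafael Osei's interest in Clearview Realty LP, giving 16% + 37% = 53%.
By sibling attribution (R2), Owen Osei is treated as also owning Rafael Osei's interest in Wildmere Industries Corp, giving 16% + 75% = 91%.
Chain via Clearview Realty LP → Summit Energy Co. (R1): 53% × 63% × 41% = 13.6899% of Silverbay Capital LLC.
Chain via Wildmere Industries Corp. → Stonebridge Partners LP (R1): 91% × 16% × 27% = 3.9312% of Silverbay Capital LLC.
Direct interest in Silverbay Capital LLC: 25%.
Aggregating (R3): 13.6899% + 3.9312% + 25% = 42.6211%.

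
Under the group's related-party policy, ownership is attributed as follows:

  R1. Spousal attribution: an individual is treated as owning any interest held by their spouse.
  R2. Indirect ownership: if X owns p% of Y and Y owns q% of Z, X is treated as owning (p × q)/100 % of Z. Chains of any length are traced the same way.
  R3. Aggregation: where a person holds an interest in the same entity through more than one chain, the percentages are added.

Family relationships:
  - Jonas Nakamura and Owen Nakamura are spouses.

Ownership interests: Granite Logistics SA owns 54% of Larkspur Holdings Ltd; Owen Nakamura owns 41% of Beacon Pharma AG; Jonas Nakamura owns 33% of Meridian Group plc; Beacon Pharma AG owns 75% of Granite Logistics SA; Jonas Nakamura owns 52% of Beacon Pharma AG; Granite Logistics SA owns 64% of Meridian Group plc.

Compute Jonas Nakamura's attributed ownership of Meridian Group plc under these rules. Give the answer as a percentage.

77.64%

By spousal attribution (R1), Jonas Nakamura is treated as also owning Owen Nakamura's interest in Beacon Pharma AG, giving 52% + 41% = 93%.
Chain via Beacon Pharma AG → Granite Logistics SA (R2): 93% × 75% × 64% = 44.64% of Meridian Group plc.
Direct interest in Meridian Group plc: 33%.
Aggregating (R3): 44.64% + 33% = 77.64%.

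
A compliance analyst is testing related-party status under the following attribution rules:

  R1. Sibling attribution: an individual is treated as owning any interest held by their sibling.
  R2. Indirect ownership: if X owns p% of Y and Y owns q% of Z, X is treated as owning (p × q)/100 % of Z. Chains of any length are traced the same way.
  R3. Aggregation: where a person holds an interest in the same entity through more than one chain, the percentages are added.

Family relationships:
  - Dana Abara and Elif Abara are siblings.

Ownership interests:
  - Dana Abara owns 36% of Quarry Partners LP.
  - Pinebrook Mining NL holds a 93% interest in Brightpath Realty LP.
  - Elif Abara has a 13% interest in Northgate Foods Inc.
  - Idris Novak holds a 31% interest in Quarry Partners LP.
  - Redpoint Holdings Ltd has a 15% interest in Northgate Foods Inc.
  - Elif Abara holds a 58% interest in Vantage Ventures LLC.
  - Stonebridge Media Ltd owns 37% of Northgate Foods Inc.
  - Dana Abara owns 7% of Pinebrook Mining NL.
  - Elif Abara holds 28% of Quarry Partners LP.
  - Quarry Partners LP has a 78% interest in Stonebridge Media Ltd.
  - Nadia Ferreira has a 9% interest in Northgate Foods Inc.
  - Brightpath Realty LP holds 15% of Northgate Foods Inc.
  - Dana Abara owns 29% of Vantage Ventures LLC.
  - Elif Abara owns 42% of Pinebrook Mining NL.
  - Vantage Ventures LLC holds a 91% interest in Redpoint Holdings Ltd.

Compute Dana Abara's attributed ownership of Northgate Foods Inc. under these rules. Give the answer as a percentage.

By sibling attribution (R1), Dana Abara is treated as also owning Elif Abara's interest in Vantage Ventures LLC, giving 29% + 58% = 87%.
By sibling attribution (R1), Dana Abara is treated as also owning Elif Abara's interest in Pinebrook Mining NL, giving 7% + 42% = 49%.
By sibling attribution (R1), Dana Abara is treated as also owning Elif Abara's interest in Quarry Partners LP, giving 36% + 28% = 64%.
By sibling attribution (R1), Dana Abara is treated as owning Elif Abara's 13% interest in Northgate Foods Inc.
Chain via Vantage Ventures LLC → Redpoint Holdings Ltd (R2): 87% × 91% × 15% = 11.8755% of Northgate Foods Inc.
Chain via Pinebrook Mining NL → Brightpath Realty LP (R2): 49% × 93% × 15% = 6.8355% of Northgate Foods Inc.
Chain via Quarry Partners LP → Stonebridge Media Ltd (R2): 64% × 78% × 37% = 18.4704% of Northgate Foods Inc.
Direct interest in Northgate Foods Inc: 13%.
Aggregating (R3): 11.8755% + 6.8355% + 18.4704% + 13% = 50.1814%.

50.1814%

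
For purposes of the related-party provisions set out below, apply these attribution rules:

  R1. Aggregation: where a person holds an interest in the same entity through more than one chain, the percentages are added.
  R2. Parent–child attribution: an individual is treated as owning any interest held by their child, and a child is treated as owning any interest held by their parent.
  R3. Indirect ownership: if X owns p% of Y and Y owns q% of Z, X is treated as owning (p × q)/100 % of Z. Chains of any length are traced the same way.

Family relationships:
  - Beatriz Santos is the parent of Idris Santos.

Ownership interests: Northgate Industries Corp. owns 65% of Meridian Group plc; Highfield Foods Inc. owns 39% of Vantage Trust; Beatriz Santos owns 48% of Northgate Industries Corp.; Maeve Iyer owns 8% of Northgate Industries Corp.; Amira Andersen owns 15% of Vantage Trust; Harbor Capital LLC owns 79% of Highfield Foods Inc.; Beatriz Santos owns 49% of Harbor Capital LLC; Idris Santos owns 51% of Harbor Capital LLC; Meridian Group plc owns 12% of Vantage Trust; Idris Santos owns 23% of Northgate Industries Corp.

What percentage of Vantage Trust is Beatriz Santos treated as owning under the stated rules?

36.348%

By parent–child attribution (R2), Beatriz Santos is treated as also owning Idris Santos's interest in Harbor Capital LLC, giving 49% + 51% = 100%.
By parent–child attribution (R2), Beatriz Santos is treated as also owning Idris Santos's interest in Northgate Industries Corp, giving 48% + 23% = 71%.
Chain via Harbor Capital LLC → Highfield Foods Inc. (R3): 100% × 79% × 39% = 30.81% of Vantage Trust.
Chain via Northgate Industries Corp. → Meridian Group plc (R3): 71% × 65% × 12% = 5.538% of Vantage Trust.
Aggregating (R1): 30.81% + 5.538% = 36.348%.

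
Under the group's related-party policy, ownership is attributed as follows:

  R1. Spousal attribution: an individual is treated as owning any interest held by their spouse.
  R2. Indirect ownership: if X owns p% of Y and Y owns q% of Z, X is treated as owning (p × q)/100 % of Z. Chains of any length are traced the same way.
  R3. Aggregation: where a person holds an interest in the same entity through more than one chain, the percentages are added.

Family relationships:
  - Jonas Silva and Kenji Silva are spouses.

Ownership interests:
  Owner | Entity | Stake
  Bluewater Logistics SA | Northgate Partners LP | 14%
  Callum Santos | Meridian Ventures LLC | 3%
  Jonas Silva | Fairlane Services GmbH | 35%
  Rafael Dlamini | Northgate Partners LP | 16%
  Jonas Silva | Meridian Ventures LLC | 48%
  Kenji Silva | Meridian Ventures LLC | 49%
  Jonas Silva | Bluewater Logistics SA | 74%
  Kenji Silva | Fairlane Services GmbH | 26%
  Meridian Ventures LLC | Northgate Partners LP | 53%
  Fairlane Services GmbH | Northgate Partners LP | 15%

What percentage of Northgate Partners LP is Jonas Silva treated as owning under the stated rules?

By spousal attribution (R1), Jonas Silva is treated as also owning Kenji Silva's interest in Fairlane Services GmbH, giving 35% + 26% = 61%.
By spousal attribution (R1), Jonas Silva is treated as also owning Kenji Silva's interest in Meridian Ventures LLC, giving 48% + 49% = 97%.
Chain via Fairlane Services GmbH (R2): 61% × 15% = 9.15% of Northgate Partners LP.
Chain via Bluewater Logistics SA (R2): 74% × 14% = 10.36% of Northgate Partners LP.
Chain via Meridian Ventures LLC (R2): 97% × 53% = 51.41% of Northgate Partners LP.
Aggregating (R3): 9.15% + 10.36% + 51.41% = 70.92%.

70.92%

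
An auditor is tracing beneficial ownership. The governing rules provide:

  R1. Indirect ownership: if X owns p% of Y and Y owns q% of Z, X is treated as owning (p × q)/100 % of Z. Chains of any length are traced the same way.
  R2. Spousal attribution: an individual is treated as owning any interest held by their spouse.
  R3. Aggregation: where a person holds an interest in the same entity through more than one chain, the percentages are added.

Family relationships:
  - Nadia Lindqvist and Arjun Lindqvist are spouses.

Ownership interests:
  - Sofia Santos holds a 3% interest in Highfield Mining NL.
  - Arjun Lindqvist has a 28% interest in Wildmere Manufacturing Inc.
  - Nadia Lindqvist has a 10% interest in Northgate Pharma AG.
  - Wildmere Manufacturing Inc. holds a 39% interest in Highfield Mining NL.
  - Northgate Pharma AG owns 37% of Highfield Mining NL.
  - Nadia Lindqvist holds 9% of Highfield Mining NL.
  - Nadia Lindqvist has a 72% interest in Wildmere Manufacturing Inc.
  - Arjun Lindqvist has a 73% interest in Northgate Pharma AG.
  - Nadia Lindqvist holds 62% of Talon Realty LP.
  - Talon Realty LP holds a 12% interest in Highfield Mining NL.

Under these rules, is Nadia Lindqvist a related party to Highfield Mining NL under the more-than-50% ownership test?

By spousal attribution (R2), Nadia Lindqvist is treated as also owning Arjun Lindqvist's interest in Wildmere Manufacturing Inc, giving 72% + 28% = 100%.
By spousal attribution (R2), Nadia Lindqvist is treated as also owning Arjun Lindqvist's interest in Northgate Pharma AG, giving 10% + 73% = 83%.
Chain via Talon Realty LP (R1): 62% × 12% = 7.44% of Highfield Mining NL.
Chain via Wildmere Manufacturing Inc. (R1): 100% × 39% = 39% of Highfield Mining NL.
Chain via Northgate Pharma AG (R1): 83% × 37% = 30.71% of Highfield Mining NL.
Direct interest in Highfield Mining NL: 9%.
Aggregating (R3): 7.44% + 39% + 30.71% + 9% = 86.15%.
86.15% exceeds the 50% threshold, so Nadia is a related party to Highfield Mining NL.

Yes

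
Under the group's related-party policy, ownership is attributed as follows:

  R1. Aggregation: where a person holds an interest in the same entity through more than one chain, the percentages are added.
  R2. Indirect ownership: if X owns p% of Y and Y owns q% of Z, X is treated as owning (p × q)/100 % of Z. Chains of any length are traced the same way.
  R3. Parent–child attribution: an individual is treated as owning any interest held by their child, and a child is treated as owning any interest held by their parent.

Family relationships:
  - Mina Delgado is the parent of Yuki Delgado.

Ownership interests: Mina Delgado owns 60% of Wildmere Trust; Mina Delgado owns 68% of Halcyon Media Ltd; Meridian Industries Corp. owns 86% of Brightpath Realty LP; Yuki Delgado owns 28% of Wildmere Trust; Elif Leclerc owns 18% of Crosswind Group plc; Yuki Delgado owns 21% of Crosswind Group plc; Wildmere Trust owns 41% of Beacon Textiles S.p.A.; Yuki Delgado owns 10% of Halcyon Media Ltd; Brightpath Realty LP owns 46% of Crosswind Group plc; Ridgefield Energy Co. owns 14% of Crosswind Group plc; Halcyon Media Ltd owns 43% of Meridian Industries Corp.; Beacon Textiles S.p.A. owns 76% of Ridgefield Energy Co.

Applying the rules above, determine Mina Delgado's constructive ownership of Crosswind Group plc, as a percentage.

38.107336%

By parent–child attribution (R3), Mina Delgado is treated as also owning Yuki Delgado's interest in Wildmere Trust, giving 60% + 28% = 88%.
By parent–child attribution (R3), Mina Delgado is treated as also owning Yuki Delgado's interest in Halcyon Media Ltd, giving 68% + 10% = 78%.
By parent–child attribution (R3), Mina Delgado is treated as owning Yuki Delgado's 21% interest in Crosswind Group plc.
Chain via Wildmere Trust → Beacon Textiles S.p.A. → Ridgefield Energy Co. (R2): 88% × 41% × 76% × 14% = 3.838912% of Crosswind Group plc.
Chain via Halcyon Media Ltd → Meridian Industries Corp. → Brightpath Realty LP (R2): 78% × 43% × 86% × 46% = 13.268424% of Crosswind Group plc.
Direct interest in Crosswind Group plc: 21%.
Aggregating (R1): 3.838912% + 13.268424% + 21% = 38.107336%.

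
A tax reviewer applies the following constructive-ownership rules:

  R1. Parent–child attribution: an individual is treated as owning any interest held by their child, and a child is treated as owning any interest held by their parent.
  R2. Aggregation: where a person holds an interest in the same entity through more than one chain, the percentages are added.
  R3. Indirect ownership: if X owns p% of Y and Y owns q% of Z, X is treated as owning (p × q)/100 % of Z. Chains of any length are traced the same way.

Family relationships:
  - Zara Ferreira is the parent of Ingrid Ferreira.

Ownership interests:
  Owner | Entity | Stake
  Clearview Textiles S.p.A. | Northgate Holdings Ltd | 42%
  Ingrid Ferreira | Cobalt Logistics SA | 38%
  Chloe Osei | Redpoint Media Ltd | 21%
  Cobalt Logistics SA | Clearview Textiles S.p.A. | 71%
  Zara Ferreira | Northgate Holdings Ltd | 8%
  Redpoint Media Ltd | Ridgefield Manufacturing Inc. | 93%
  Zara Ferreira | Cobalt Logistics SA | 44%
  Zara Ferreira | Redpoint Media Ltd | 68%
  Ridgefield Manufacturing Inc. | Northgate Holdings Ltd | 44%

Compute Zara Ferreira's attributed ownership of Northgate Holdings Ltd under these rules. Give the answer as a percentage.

By parent–child attribution (R1), Zara Ferreira is treated as also owning Ingrid Ferreira's interest in Cobalt Logistics SA, giving 44% + 38% = 82%.
Chain via Cobalt Logistics SA → Clearview Textiles S.p.A. (R3): 82% × 71% × 42% = 24.4524% of Northgate Holdings Ltd.
Chain via Redpoint Media Ltd → Ridgefield Manufacturing Inc. (R3): 68% × 93% × 44% = 27.8256% of Northgate Holdings Ltd.
Direct interest in Northgate Holdings Ltd: 8%.
Aggregating (R2): 24.4524% + 27.8256% + 8% = 60.278%.

60.278%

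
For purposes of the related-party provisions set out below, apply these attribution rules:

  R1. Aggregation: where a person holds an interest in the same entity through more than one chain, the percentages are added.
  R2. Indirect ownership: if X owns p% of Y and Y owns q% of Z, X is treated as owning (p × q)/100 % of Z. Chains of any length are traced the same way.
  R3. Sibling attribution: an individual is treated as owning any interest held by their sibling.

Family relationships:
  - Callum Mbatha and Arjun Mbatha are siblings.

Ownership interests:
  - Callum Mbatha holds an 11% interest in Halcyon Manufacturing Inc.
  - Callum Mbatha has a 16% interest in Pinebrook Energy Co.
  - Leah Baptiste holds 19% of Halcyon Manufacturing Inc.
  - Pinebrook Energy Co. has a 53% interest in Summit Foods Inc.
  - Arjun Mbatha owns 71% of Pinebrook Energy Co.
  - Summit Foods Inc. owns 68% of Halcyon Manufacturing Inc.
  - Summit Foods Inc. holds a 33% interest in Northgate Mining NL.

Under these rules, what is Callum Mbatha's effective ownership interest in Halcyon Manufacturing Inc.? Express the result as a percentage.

By sibling attribution (R3), Callum Mbatha is treated as also owning Arjun Mbatha's interest in Pinebrook Energy Co, giving 16% + 71% = 87%.
Chain via Pinebrook Energy Co. → Summit Foods Inc. (R2): 87% × 53% × 68% = 31.3548% of Halcyon Manufacturing Inc.
Direct interest in Halcyon Manufacturing Inc: 11%.
Aggregating (R1): 31.3548% + 11% = 42.3548%.

42.3548%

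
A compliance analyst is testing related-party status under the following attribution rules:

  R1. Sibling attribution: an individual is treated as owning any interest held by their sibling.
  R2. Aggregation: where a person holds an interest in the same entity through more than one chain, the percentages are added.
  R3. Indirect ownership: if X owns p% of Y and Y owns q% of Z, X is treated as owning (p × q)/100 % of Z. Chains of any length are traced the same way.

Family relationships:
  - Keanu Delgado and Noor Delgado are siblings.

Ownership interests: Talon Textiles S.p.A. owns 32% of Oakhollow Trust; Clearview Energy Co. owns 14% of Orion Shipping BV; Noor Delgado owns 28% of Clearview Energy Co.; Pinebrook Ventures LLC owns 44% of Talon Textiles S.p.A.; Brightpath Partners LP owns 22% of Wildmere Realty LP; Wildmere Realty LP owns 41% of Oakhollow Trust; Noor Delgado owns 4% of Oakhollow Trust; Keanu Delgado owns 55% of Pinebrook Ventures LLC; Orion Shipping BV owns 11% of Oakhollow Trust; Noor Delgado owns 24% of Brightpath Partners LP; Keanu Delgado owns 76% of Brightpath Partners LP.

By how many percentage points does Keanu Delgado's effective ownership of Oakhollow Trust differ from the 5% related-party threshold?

16.1952

By sibling attribution (R1), Keanu Delgado is treated as also owning Noor Delgado's interest in Brightpath Partners LP, giving 76% + 24% = 100%.
By sibling attribution (R1), Keanu Delgado is treated as owning Noor Delgado's 28% interest in Clearview Energy Co.
By sibling attribution (R1), Keanu Delgado is treated as owning Noor Delgado's 4% interest in Oakhollow Trust.
Chain via Pinebrook Ventures LLC → Talon Textiles S.p.A. (R3): 55% × 44% × 32% = 7.744% of Oakhollow Trust.
Chain via Brightpath Partners LP → Wildmere Realty LP (R3): 100% × 22% × 41% = 9.02% of Oakhollow Trust.
Chain via Clearview Energy Co. → Orion Shipping BV (R3): 28% × 14% × 11% = 0.4312% of Oakhollow Trust.
Direct interest in Oakhollow Trust: 4%.
Aggregating (R2): 7.744% + 9.02% + 0.4312% + 4% = 21.1952%.
21.1952% exceeds the 5% threshold by 16.1952 percentage points.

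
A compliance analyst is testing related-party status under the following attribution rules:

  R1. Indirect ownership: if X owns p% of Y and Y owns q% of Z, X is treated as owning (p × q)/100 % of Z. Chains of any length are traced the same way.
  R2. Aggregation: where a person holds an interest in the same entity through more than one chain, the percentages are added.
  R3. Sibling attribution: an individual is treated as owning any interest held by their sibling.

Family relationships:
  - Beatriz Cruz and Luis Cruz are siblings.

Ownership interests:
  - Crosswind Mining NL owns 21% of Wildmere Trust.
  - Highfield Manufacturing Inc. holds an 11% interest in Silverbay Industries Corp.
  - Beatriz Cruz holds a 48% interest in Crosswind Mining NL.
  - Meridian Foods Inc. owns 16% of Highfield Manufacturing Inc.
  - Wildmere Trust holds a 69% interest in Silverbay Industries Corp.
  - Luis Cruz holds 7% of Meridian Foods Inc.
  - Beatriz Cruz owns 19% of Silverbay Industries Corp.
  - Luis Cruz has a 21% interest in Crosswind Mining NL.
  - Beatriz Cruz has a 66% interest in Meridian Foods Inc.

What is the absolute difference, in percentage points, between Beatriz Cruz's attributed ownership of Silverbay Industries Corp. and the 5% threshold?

By sibling attribution (R3), Beatriz Cruz is treated as also owning Luis Cruz's interest in Crosswind Mining NL, giving 48% + 21% = 69%.
By sibling attribution (R3), Beatriz Cruz is treated as also owning Luis Cruz's interest in Meridian Foods Inc, giving 66% + 7% = 73%.
Chain via Crosswind Mining NL → Wildmere Trust (R1): 69% × 21% × 69% = 9.9981% of Silverbay Industries Corp.
Chain via Meridian Foods Inc. → Highfield Manufacturing Inc. (R1): 73% × 16% × 11% = 1.2848% of Silverbay Industries Corp.
Direct interest in Silverbay Industries Corp: 19%.
Aggregating (R2): 9.9981% + 1.2848% + 19% = 30.2829%.
30.2829% exceeds the 5% threshold by 25.2829 percentage points.

25.2829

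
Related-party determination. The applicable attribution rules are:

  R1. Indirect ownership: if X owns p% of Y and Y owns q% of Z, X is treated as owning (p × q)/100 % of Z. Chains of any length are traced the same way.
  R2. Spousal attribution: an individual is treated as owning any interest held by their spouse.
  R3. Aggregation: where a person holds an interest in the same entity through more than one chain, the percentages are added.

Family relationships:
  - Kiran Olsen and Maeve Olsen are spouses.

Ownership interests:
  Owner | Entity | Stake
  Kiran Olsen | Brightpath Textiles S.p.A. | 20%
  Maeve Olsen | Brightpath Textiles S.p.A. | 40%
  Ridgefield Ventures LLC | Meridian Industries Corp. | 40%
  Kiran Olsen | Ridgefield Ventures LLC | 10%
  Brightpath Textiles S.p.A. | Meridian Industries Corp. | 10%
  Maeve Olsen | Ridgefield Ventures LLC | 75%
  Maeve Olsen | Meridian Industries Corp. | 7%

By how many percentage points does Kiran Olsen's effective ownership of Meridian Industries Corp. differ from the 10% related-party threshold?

37

By spousal attribution (R2), Kiran Olsen is treated as also owning Maeve Olsen's interest in Ridgefield Ventures LLC, giving 10% + 75% = 85%.
By spousal attribution (R2), Kiran Olsen is treated as also owning Maeve Olsen's interest in Brightpath Textiles S.p.A, giving 20% + 40% = 60%.
By spousal attribution (R2), Kiran Olsen is treated as owning Maeve Olsen's 7% interest in Meridian Industries Corp.
Chain via Ridgefield Ventures LLC (R1): 85% × 40% = 34% of Meridian Industries Corp.
Chain via Brightpath Textiles S.p.A. (R1): 60% × 10% = 6% of Meridian Industries Corp.
Direct interest in Meridian Industries Corp: 7%.
Aggregating (R3): 34% + 6% + 7% = 47%.
47% exceeds the 10% threshold by 37 percentage points.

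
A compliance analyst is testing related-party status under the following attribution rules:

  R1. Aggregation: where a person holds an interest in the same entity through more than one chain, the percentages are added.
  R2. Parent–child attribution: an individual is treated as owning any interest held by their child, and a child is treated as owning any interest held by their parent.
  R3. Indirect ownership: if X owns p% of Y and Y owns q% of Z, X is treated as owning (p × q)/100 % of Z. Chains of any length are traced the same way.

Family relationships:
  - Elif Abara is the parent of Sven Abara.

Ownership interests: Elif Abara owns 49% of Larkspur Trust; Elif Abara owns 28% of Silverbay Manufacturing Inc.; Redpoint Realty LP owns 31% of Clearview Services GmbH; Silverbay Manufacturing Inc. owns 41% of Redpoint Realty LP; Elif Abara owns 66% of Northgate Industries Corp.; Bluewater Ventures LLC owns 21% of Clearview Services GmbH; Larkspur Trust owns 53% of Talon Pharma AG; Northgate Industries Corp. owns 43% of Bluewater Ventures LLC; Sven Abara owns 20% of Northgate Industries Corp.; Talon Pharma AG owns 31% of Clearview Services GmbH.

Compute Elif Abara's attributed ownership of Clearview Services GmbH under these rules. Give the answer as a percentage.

19.3753%

By parent–child attribution (R2), Elif Abara is treated as also owning Sven Abara's interest in Northgate Industries Corp, giving 66% + 20% = 86%.
Chain via Northgate Industries Corp. → Bluewater Ventures LLC (R3): 86% × 43% × 21% = 7.7658% of Clearview Services GmbH.
Chain via Larkspur Trust → Talon Pharma AG (R3): 49% × 53% × 31% = 8.0507% of Clearview Services GmbH.
Chain via Silverbay Manufacturing Inc. → Redpoint Realty LP (R3): 28% × 41% × 31% = 3.5588% of Clearview Services GmbH.
Aggregating (R1): 7.7658% + 8.0507% + 3.5588% = 19.3753%.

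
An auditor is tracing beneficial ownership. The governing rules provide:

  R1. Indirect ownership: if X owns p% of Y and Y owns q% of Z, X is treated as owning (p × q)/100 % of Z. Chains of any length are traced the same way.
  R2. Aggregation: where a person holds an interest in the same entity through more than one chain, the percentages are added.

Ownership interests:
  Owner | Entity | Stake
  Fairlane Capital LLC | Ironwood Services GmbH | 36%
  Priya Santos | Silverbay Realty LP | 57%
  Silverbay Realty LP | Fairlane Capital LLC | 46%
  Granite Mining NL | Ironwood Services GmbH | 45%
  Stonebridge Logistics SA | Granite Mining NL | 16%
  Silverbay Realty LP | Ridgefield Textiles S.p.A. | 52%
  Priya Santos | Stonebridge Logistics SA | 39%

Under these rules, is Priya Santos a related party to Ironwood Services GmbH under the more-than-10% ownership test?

Yes

Chain via Stonebridge Logistics SA → Granite Mining NL (R1): 39% × 16% × 45% = 2.808% of Ironwood Services GmbH.
Chain via Silverbay Realty LP → Fairlane Capital LLC (R1): 57% × 46% × 36% = 9.4392% of Ironwood Services GmbH.
Aggregating (R2): 2.808% + 9.4392% = 12.2472%.
12.2472% exceeds the 10% threshold, so Priya is a related party to Ironwood Services GmbH.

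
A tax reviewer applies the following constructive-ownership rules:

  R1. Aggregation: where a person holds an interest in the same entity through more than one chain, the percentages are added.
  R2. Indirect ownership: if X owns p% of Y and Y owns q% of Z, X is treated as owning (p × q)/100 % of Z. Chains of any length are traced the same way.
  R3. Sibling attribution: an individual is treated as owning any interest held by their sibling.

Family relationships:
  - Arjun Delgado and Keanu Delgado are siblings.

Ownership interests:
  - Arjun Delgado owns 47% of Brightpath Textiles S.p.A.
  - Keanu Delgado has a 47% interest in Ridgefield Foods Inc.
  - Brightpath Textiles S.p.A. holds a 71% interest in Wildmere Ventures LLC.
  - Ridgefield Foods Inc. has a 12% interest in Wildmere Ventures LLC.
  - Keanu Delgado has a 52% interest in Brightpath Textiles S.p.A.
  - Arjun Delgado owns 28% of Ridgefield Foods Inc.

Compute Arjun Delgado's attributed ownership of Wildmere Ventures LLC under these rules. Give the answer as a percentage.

79.29%

By sibling attribution (R3), Arjun Delgado is treated as also owning Keanu Delgado's interest in Brightpath Textiles S.p.A, giving 47% + 52% = 99%.
By sibling attribution (R3), Arjun Delgado is treated as also owning Keanu Delgado's interest in Ridgefield Foods Inc, giving 28% + 47% = 75%.
Chain via Brightpath Textiles S.p.A. (R2): 99% × 71% = 70.29% of Wildmere Ventures LLC.
Chain via Ridgefield Foods Inc. (R2): 75% × 12% = 9% of Wildmere Ventures LLC.
Aggregating (R1): 70.29% + 9% = 79.29%.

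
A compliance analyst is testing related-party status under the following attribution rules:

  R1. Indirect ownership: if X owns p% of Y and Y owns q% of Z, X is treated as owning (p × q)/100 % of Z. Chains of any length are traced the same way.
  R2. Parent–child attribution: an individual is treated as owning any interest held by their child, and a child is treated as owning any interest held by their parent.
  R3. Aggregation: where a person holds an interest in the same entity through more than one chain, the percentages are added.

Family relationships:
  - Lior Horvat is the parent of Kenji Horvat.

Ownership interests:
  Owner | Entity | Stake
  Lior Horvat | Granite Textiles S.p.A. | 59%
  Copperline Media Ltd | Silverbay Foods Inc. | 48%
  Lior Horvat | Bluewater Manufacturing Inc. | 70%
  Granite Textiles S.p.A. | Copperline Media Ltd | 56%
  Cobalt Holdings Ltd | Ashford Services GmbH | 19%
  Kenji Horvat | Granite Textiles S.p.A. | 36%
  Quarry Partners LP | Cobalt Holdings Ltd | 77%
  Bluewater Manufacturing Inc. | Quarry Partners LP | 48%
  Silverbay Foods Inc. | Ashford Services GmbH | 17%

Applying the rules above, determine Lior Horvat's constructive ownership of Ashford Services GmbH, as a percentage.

By parent–child attribution (R2), Lior Horvat is treated as also owning Kenji Horvat's interest in Granite Textiles S.p.A, giving 59% + 36% = 95%.
Chain via Granite Textiles S.p.A. → Copperline Media Ltd → Silverbay Foods Inc. (R1): 95% × 56% × 48% × 17% = 4.34112% of Ashford Services GmbH.
Chain via Bluewater Manufacturing Inc. → Quarry Partners LP → Cobalt Holdings Ltd (R1): 70% × 48% × 77% × 19% = 4.91568% of Ashford Services GmbH.
Aggregating (R3): 4.34112% + 4.91568% = 9.2568%.

9.2568%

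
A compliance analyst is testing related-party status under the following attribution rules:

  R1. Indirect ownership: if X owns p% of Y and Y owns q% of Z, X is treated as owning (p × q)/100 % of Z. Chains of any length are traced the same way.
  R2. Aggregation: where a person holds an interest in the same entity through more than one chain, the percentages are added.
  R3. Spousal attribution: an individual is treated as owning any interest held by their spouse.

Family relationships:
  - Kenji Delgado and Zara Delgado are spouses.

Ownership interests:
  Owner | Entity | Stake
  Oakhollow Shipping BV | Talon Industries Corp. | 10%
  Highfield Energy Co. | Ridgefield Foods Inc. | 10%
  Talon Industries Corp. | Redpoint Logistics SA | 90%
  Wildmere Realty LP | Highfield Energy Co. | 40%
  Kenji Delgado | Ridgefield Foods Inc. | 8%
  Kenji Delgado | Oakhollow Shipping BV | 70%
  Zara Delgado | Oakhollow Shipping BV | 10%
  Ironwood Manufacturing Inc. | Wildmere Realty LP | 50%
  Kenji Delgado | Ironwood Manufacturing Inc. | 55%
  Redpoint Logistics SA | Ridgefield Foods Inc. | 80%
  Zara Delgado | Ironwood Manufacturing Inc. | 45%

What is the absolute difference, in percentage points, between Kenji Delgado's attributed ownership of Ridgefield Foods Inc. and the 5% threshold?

10.76

By spousal attribution (R3), Kenji Delgado is treated as also owning Zara Delgado's interest in Ironwood Manufacturing Inc, giving 55% + 45% = 100%.
By spousal attribution (R3), Kenji Delgado is treated as also owning Zara Delgado's interest in Oakhollow Shipping BV, giving 70% + 10% = 80%.
Chain via Ironwood Manufacturing Inc. → Wildmere Realty LP → Highfield Energy Co. (R1): 100% × 50% × 40% × 10% = 2% of Ridgefield Foods Inc.
Chain via Oakhollow Shipping BV → Talon Industries Corp. → Redpoint Logistics SA (R1): 80% × 10% × 90% × 80% = 5.76% of Ridgefield Foods Inc.
Direct interest in Ridgefield Foods Inc: 8%.
Aggregating (R2): 2% + 5.76% + 8% = 15.76%.
15.76% exceeds the 5% threshold by 10.76 percentage points.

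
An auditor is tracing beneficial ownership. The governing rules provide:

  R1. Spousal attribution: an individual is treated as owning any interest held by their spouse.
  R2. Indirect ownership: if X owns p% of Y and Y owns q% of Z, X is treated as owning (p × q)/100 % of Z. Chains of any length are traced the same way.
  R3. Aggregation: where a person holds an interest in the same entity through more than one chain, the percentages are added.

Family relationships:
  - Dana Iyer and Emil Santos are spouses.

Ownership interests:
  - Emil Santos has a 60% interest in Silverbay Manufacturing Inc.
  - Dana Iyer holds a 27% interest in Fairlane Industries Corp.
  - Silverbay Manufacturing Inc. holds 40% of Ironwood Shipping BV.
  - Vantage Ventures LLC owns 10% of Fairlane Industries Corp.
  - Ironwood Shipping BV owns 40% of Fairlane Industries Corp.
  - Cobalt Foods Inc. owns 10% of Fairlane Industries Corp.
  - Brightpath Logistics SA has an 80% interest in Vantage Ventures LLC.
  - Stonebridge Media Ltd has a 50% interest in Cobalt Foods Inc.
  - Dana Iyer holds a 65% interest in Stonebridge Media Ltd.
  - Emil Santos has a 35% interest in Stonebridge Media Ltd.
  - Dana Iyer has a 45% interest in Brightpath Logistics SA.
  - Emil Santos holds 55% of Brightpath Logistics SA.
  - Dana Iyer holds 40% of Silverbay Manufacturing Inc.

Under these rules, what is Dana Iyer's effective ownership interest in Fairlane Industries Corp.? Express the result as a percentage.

By spousal attribution (R1), Dana Iyer is treated as also owning Emil Santos's interest in Silverbay Manufacturing Inc, giving 40% + 60% = 100%.
By spousal attribution (R1), Dana Iyer is treated as also owning Emil Santos's interest in Stonebridge Media Ltd, giving 65% + 35% = 100%.
By spousal attribution (R1), Dana Iyer is treated as also owning Emil Santos's interest in Brightpath Logistics SA, giving 45% + 55% = 100%.
Chain via Silverbay Manufacturing Inc. → Ironwood Shipping BV (R2): 100% × 40% × 40% = 16% of Fairlane Industries Corp.
Chain via Stonebridge Media Ltd → Cobalt Foods Inc. (R2): 100% × 50% × 10% = 5% of Fairlane Industries Corp.
Chain via Brightpath Logistics SA → Vantage Ventures LLC (R2): 100% × 80% × 10% = 8% of Fairlane Industries Corp.
Direct interest in Fairlane Industries Corp: 27%.
Aggregating (R3): 16% + 5% + 8% + 27% = 56%.

56%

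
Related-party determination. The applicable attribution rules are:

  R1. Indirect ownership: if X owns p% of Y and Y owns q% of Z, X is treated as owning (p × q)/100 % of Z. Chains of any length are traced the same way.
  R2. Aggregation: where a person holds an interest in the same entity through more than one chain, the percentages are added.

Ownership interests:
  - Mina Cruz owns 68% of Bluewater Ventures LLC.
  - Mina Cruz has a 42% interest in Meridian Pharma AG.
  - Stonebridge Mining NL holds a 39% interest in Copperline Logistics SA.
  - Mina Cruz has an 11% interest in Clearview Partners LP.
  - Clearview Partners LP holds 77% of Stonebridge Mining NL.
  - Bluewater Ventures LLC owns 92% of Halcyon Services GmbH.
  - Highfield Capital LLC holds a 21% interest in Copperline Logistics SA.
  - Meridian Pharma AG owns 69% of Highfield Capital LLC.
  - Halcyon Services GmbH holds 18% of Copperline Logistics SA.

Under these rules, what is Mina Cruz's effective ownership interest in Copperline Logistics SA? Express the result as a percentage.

Chain via Clearview Partners LP → Stonebridge Mining NL (R1): 11% × 77% × 39% = 3.3033% of Copperline Logistics SA.
Chain via Meridian Pharma AG → Highfield Capital LLC (R1): 42% × 69% × 21% = 6.0858% of Copperline Logistics SA.
Chain via Bluewater Ventures LLC → Halcyon Services GmbH (R1): 68% × 92% × 18% = 11.2608% of Copperline Logistics SA.
Aggregating (R2): 3.3033% + 6.0858% + 11.2608% = 20.6499%.

20.6499%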